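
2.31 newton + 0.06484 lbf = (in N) 2.31 newton = 2.31 N. 1 lbf = 4.4482216 N, so 0.06484 lbf = 0.06484 * 4.4482216 = 0.28842269 N. Sum: 2.31 + 0.28842269 = 2.5984227 N. Result: 2.5984227 N ≈ 2.598 N (4 s.f.). Final answer: 2.598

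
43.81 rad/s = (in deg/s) 2510. Check: 1 deg/s = 0.017453293 rad/s, so 43.81 rad/s = 43.81 / 0.017453293 = 2510.1281 deg/s ≈ 2510 deg/s (4 s.f.).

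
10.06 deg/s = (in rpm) 1.677. Check: 1 deg/s = 0.017453293 rad/s, so 10.06 deg/s = 10.06 * 0.017453293 = 0.17558012 rad/s. 1 rpm = 0.10471976 rad/s, so 0.17558012 rad/s = 0.17558012 / 0.10471976 = 1.6766667 rpm ≈ 1.677 rpm (4 s.f.).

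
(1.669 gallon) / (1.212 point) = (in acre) 0.003651. Check: 1 gallon = 0.0037854118 m^3, so 1.669 gallon = 1.669 * 0.0037854118 = 0.0063178523 m^3. 1 point = 0.00035277778 m, so 1.212 point = 1.212 * 0.00035277778 = 0.00042756667 m. Combine: 0.0063178523 m^3 / 0.00042756667 m = 14.776297 m^2. 1 acre = 4046.8564 m^2, so 14.776297 m^2 = 14.776297 / 4046.8564 = 0.0036513026 acre ≈ 0.003651 acre (4 s.f.).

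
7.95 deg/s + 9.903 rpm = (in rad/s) 1.176. Check: 1 deg/s = 0.017453293 rad/s, so 7.95 deg/s = 7.95 * 0.017453293 = 0.13875368 rad/s. 1 rpm = 0.10471976 rad/s, so 9.903 rpm = 9.903 * 0.10471976 = 1.0370397 rad/s. Sum: 0.13875368 + 1.0370397 = 1.1757934 rad/s. Result: 1.1757934 rad/s ≈ 1.176 rad/s (4 s.f.).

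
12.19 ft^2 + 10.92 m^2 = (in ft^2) 1 ft^2 = 0.09290304 m^2, so 12.19 ft^2 = 12.19 * 0.09290304 = 1.1324881 m^2. 10.92 m^2 is already in m^2. Sum: 1.1324881 + 10.92 = 12.052488 m^2. 1 ft^2 = 0.09290304 m^2, so 12.052488 m^2 = 12.052488 / 0.09290304 = 129.7319 ft^2 ≈ 129.7 ft^2 (4 s.f.). Final answer: 129.7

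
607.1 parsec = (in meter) 1 parsec = 3.0856776e+16 m, so 607.1 parsec = 607.1 * 3.0856776e+16 = 1.8733149e+19 m. 1.8733149e+19 m = 1.8733149e+19 meter ≈ 1.873e+19 meter (4 s.f.). Final answer: 1.873e+19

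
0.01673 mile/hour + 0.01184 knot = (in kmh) 1 mile/hour = 0.44704 m/s, so 0.01673 mile/hour = 0.01673 * 0.44704 = 0.0074789792 m/s. 1 knot = 0.51444444 m/s, so 0.01184 knot = 0.01184 * 0.51444444 = 0.0060910222 m/s. Sum: 0.0074789792 + 0.0060910222 = 0.013570001 m/s. 1 kmh = 0.27777778 m/s, so 0.013570001 m/s = 0.013570001 / 0.27777778 = 0.048852005 kmh ≈ 0.04885 kmh (4 s.f.). Final answer: 0.04885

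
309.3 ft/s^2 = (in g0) 9.613. Check: 1 ft/s^2 = 0.3048 m/s^2, so 309.3 ft/s^2 = 309.3 * 0.3048 = 94.27464 m/s^2. 1 g0 = 9.80665 m/s^2, so 94.27464 m/s^2 = 94.27464 / 9.80665 = 9.6133379 g0 ≈ 9.613 g0 (4 s.f.).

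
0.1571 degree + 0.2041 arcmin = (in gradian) 1 degree = 0.017453293 rad, so 0.1571 degree = 0.1571 * 0.017453293 = 0.0027419123 rad. 1 arcmin = 0.00029088821 rad, so 0.2041 arcmin = 0.2041 * 0.00029088821 = 5.9370283e-05 rad. Sum: 0.0027419123 + 5.9370283e-05 = 0.0028012825 rad. 1 gradian = 0.015707963 rad, so 0.0028012825 rad = 0.0028012825 / 0.015707963 = 0.17833519 gradian ≈ 0.1783 gradian (4 s.f.). Final answer: 0.1783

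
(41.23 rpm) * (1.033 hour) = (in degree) 9.2e+05. Check: 1 rpm = 0.10471976 rad/s, so 41.23 rpm = 41.23 * 0.10471976 = 4.3175955 rad/s. 1 hour = 3600 s, so 1.033 hour = 1.033 * 3600 = 3718.8 s. Combine: 4.3175955 rad/s * 3718.8 s = 16056.274 rad. 1 degree = 0.017453293 rad, so 16056.274 rad = 16056.274 / 0.017453293 = 919956.74 degree ≈ 9.2e+05 degree (4 s.f.).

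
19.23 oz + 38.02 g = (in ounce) 1 oz = 0.028349523 kg, so 19.23 oz = 19.23 * 0.028349523 = 0.54516133 kg. 1 g = 0.001 kg, so 38.02 g = 38.02 * 0.001 = 0.03802 kg. Sum: 0.54516133 + 0.03802 = 0.58318133 kg. 1 ounce = 0.028349523 kg, so 0.58318133 kg = 0.58318133 / 0.028349523 = 20.571116 ounce ≈ 20.57 ounce (4 s.f.). Final answer: 20.57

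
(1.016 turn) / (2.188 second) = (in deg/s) 167.2. Check: 1 turn = 6.2831853 rad, so 1.016 turn = 1.016 * 6.2831853 = 6.3837163 rad. 2.188 second = 2.188 s. Combine: 6.3837163 rad / 2.188 s = 2.9176034 rad/s. 1 deg/s = 0.017453293 rad/s, so 2.9176034 rad/s = 2.9176034 / 0.017453293 = 167.16636 deg/s ≈ 167.2 deg/s (4 s.f.).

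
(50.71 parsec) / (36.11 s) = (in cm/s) 1 parsec = 3.0856776e+16 m, so 50.71 parsec = 50.71 * 3.0856776e+16 = 1.5647471e+18 m. 36.11 s is already in s. Combine: 1.5647471e+18 m / 36.11 s = 4.3332792e+16 m/s. 1 cm/s = 0.01 m/s, so 4.3332792e+16 m/s = 4.3332792e+16 / 0.01 = 4.3332792e+18 cm/s ≈ 4.333e+18 cm/s (4 s.f.). Final answer: 4.333e+18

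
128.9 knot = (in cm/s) 6631. Check: 1 knot = 0.51444444 m/s, so 128.9 knot = 128.9 * 0.51444444 = 66.311889 m/s. 1 cm/s = 0.01 m/s, so 66.311889 m/s = 66.311889 / 0.01 = 6631.1889 cm/s ≈ 6631 cm/s (4 s.f.).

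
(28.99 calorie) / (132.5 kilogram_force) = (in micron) 9.335e+04. Check: 1 calorie = 4.184 J, so 28.99 calorie = 28.99 * 4.184 = 121.29416 J. 1 kilogram_force = 9.80665 N, so 132.5 kilogram_force = 132.5 * 9.80665 = 1299.3811 N. Combine: 121.29416 J / 1299.3811 N = 0.093347639 m. 1 micron = 1e-06 m, so 0.093347639 m = 0.093347639 / 1e-06 = 93347.639 micron ≈ 9.335e+04 micron (4 s.f.).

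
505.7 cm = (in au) 3.38e-11. Check: 1 cm = 0.01 m, so 505.7 cm = 505.7 * 0.01 = 5.057 m. 1 au = 1.4959787e+11 m, so 5.057 m = 5.057 / 1.4959787e+11 = 3.3803957e-11 au ≈ 3.38e-11 au (4 s.f.).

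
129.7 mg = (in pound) 0.0002859. Check: 1 mg = 1e-06 kg, so 129.7 mg = 129.7 * 1e-06 = 0.0001297 kg. 1 pound = 0.45359237 kg, so 0.0001297 kg = 0.0001297 / 0.45359237 = 0.00028593955 pound ≈ 0.0002859 pound (4 s.f.).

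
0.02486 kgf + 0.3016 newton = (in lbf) 1 kgf = 9.80665 N, so 0.02486 kgf = 0.02486 * 9.80665 = 0.24379332 N. 0.3016 newton = 0.3016 N. Sum: 0.24379332 + 0.3016 = 0.54539332 N. 1 lbf = 4.4482216 N, so 0.54539332 N = 0.54539332 / 4.4482216 = 0.1226093 lbf ≈ 0.1226 lbf (4 s.f.). Final answer: 0.1226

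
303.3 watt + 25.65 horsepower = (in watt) 1.943e+04. Check: 303.3 watt = 303.3 W. 1 horsepower = 745.69987 W, so 25.65 horsepower = 25.65 * 745.69987 = 19127.202 W. Sum: 303.3 + 19127.202 = 19430.502 W. 19430.502 W = 19430.502 watt ≈ 1.943e+04 watt (4 s.f.).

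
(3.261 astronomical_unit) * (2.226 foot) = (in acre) 8.179e+07. Check: 1 astronomical_unit = 1.4959787e+11 m, so 3.261 astronomical_unit = 3.261 * 1.4959787e+11 = 4.8783866e+11 m. 1 foot = 0.3048 m, so 2.226 foot = 2.226 * 0.3048 = 0.6784848 m. Combine: 4.8783866e+11 m * 0.6784848 m = 3.3099111e+11 m^2. 1 acre = 4046.8564 m^2, so 3.3099111e+11 m^2 = 3.3099111e+11 / 4046.8564 = 81789685 acre ≈ 8.179e+07 acre (4 s.f.).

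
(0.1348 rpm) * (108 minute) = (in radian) 91.47. Check: 1 rpm = 0.10471976 rad/s, so 0.1348 rpm = 0.1348 * 0.10471976 = 0.014116223 rad/s. 1 minute = 60 s, so 108 minute = 108 * 60 = 6480 s. Combine: 0.014116223 rad/s * 6480 s = 91.473125 rad. 91.473125 rad = 91.473125 radian ≈ 91.47 radian (4 s.f.).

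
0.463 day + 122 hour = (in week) 0.7923. Check: 1 day = 86400 s, so 0.463 day = 0.463 * 86400 = 40003.2 s. 1 hour = 3600 s, so 122 hour = 122 * 3600 = 439200 s. Sum: 40003.2 + 439200 = 479203.2 s. 1 week = 604800 s, so 479203.2 s = 479203.2 / 604800 = 0.79233333 week ≈ 0.7923 week (4 s.f.).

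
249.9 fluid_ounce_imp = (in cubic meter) 0.0071. Check: 1 fluid_ounce_imp = 2.8413063e-05 m^3, so 249.9 fluid_ounce_imp = 249.9 * 2.8413063e-05 = 0.0071004243 m^3. 0.0071004243 m^3 = 0.0071004243 cubic meter ≈ 0.0071 cubic meter (4 s.f.).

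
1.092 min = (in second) 65.52. Check: 1 min = 60 s, so 1.092 min = 1.092 * 60 = 65.52 s. 65.52 s = 65.52 second.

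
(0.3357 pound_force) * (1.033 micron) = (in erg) 15.43. Check: 1 pound_force = 4.4482216 N, so 0.3357 pound_force = 0.3357 * 4.4482216 = 1.493268 N. 1 micron = 1e-06 m, so 1.033 micron = 1.033 * 1e-06 = 1.033e-06 m. Combine: 1.493268 N * 1.033e-06 m = 1.5425458e-06 J. 1 erg = 1e-07 J, so 1.5425458e-06 J = 1.5425458e-06 / 1e-07 = 15.425458 erg ≈ 15.43 erg (4 s.f.).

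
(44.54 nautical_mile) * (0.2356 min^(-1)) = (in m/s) 323.9. Check: 1 nautical_mile = 1852 m, so 44.54 nautical_mile = 44.54 * 1852 = 82488.08 m. 1 min^(-1) = 0.016666667 Hz, so 0.2356 min^(-1) = 0.2356 * 0.016666667 = 0.0039266667 Hz. Combine: 82488.08 m * 0.0039266667 Hz = 323.90319 m/s. Result: 323.90319 m/s ≈ 323.9 m/s (4 s.f.).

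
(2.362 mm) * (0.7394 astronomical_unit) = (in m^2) 1 mm = 0.001 m, so 2.362 mm = 2.362 * 0.001 = 0.002362 m. 1 astronomical_unit = 1.4959787e+11 m, so 0.7394 astronomical_unit = 0.7394 * 1.4959787e+11 = 1.1061267e+11 m. Combine: 0.002362 m * 1.1061267e+11 m = 2.6126712e+08 m^2. Result: 2.6126712e+08 m^2 ≈ 2.613e+08 m^2 (4 s.f.). Final answer: 2.613e+08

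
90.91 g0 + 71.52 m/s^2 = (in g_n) 1 g0 = 9.80665 m/s^2, so 90.91 g0 = 90.91 * 9.80665 = 891.52255 m/s^2. 71.52 m/s^2 is already in m/s^2. Sum: 891.52255 + 71.52 = 963.04255 m/s^2. 1 g_n = 9.80665 m/s^2, so 963.04255 m/s^2 = 963.04255 / 9.80665 = 98.20301 g_n ≈ 98.2 g_n (4 s.f.). Final answer: 98.2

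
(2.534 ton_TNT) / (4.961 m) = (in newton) 2.137e+09. Check: 1 ton_TNT = 4.184e+09 J, so 2.534 ton_TNT = 2.534 * 4.184e+09 = 1.0602256e+10 J. 4.961 m is already in m. Combine: 1.0602256e+10 J / 4.961 m = 2.1371207e+09 N. 2.1371207e+09 N = 2.1371207e+09 newton ≈ 2.137e+09 newton (4 s.f.).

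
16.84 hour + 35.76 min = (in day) 1 hour = 3600 s, so 16.84 hour = 16.84 * 3600 = 60624 s. 1 min = 60 s, so 35.76 min = 35.76 * 60 = 2145.6 s. Sum: 60624 + 2145.6 = 62769.6 s. 1 day = 86400 s, so 62769.6 s = 62769.6 / 86400 = 0.7265 day. Final answer: 0.7265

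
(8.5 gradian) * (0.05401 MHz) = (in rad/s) 1 gradian = 0.015707963 rad, so 8.5 gradian = 8.5 * 0.015707963 = 0.13351769 rad. 1 MHz = 1000000 Hz, so 0.05401 MHz = 0.05401 * 1000000 = 54010 Hz. Combine: 0.13351769 rad * 54010 Hz = 7211.2903 rad/s. Result: 7211.2903 rad/s ≈ 7211 rad/s (4 s.f.). Final answer: 7211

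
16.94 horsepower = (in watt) 1.263e+04. Check: 1 horsepower = 745.69987 W, so 16.94 horsepower = 16.94 * 745.69987 = 12632.156 W. 12632.156 W = 12632.156 watt ≈ 1.263e+04 watt (4 s.f.).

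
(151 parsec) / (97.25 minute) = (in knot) 1 parsec = 3.0856776e+16 m, so 151 parsec = 151 * 3.0856776e+16 = 4.6593731e+18 m. 1 minute = 60 s, so 97.25 minute = 97.25 * 60 = 5835 s. Combine: 4.6593731e+18 m / 5835 s = 7.9852153e+14 m/s. 1 knot = 0.51444444 m/s, so 7.9852153e+14 m/s = 7.9852153e+14 / 0.51444444 = 1.5522017e+15 knot ≈ 1.552e+15 knot (4 s.f.). Final answer: 1.552e+15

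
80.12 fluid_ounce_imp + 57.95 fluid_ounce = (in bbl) 0.0251. Check: 1 fluid_ounce_imp = 2.8413063e-05 m^3, so 80.12 fluid_ounce_imp = 80.12 * 2.8413063e-05 = 0.0022764546 m^3. 1 fluid_ounce = 2.957353e-05 m^3, so 57.95 fluid_ounce = 57.95 * 2.957353e-05 = 0.001713786 m^3. Sum: 0.0022764546 + 0.001713786 = 0.0039902406 m^3. 1 bbl = 0.15898729 m^3, so 0.0039902406 m^3 = 0.0039902406 / 0.15898729 = 0.025097858 bbl ≈ 0.0251 bbl (4 s.f.).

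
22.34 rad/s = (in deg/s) 1 deg/s = 0.017453293 rad/s, so 22.34 rad/s = 22.34 / 0.017453293 = 1279.9877 deg/s ≈ 1280 deg/s (4 s.f.). Final answer: 1280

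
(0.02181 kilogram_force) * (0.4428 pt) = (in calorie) 1 kilogram_force = 9.80665 N, so 0.02181 kilogram_force = 0.02181 * 9.80665 = 0.21388304 N. 1 pt = 0.00035277778 m, so 0.4428 pt = 0.4428 * 0.00035277778 = 0.00015621 m. Combine: 0.21388304 N * 0.00015621 m = 3.3410669e-05 J. 1 calorie = 4.184 J, so 3.3410669e-05 J = 3.3410669e-05 / 4.184 = 7.9853416e-06 calorie ≈ 7.985e-06 calorie (4 s.f.). Final answer: 7.985e-06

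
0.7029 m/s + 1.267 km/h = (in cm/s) 0.7029 m/s is already in m/s. 1 km/h = 0.27777778 m/s, so 1.267 km/h = 1.267 * 0.27777778 = 0.35194444 m/s. Sum: 0.7029 + 0.35194444 = 1.0548444 m/s. 1 cm/s = 0.01 m/s, so 1.0548444 m/s = 1.0548444 / 0.01 = 105.48444 cm/s ≈ 105.5 cm/s (4 s.f.). Final answer: 105.5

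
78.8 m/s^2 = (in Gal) 7880. Check: 1 Gal = 0.01 m/s^2, so 78.8 m/s^2 = 78.8 / 0.01 = 7880 Gal.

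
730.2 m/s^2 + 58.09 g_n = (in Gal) 1.3e+05. Check: 730.2 m/s^2 is already in m/s^2. 1 g_n = 9.80665 m/s^2, so 58.09 g_n = 58.09 * 9.80665 = 569.6683 m/s^2. Sum: 730.2 + 569.6683 = 1299.8683 m/s^2. 1 Gal = 0.01 m/s^2, so 1299.8683 m/s^2 = 1299.8683 / 0.01 = 129986.83 Gal ≈ 1.3e+05 Gal (4 s.f.).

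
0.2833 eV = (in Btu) 1 eV = 1.6021766e-19 J, so 0.2833 eV = 0.2833 * 1.6021766e-19 = 4.5389664e-20 J. 1 Btu = 1055.0559 J, so 4.5389664e-20 J = 4.5389664e-20 / 1055.0559 = 4.3021101e-23 Btu ≈ 4.302e-23 Btu (4 s.f.). Final answer: 4.302e-23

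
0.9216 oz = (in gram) 1 oz = 0.028349523 kg, so 0.9216 oz = 0.9216 * 0.028349523 = 0.026126921 kg. 1 gram = 0.001 kg, so 0.026126921 kg = 0.026126921 / 0.001 = 26.126921 gram ≈ 26.13 gram (4 s.f.). Final answer: 26.13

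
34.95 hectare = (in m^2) 1 hectare = 10000 m^2, so 34.95 hectare = 34.95 * 10000 = 349500 m^2. Result: 349500 m^2 ≈ 3.495e+05 m^2 (4 s.f.). Final answer: 3.495e+05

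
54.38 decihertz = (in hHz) 1 decihertz = 0.1 Hz, so 54.38 decihertz = 54.38 * 0.1 = 5.438 Hz. 1 hHz = 100 Hz, so 5.438 Hz = 5.438 / 100 = 0.05438 hHz. Final answer: 0.05438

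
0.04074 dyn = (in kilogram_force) 4.154e-08. Check: 1 dyn = 1e-05 N, so 0.04074 dyn = 0.04074 * 1e-05 = 4.074e-07 N. 1 kilogram_force = 9.80665 N, so 4.074e-07 N = 4.074e-07 / 9.80665 = 4.1543239e-08 kilogram_force ≈ 4.154e-08 kilogram_force (4 s.f.).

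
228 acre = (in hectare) 92.27. Check: 1 acre = 4046.8564 m^2, so 228 acre = 228 * 4046.8564 = 922683.26 m^2. 1 hectare = 10000 m^2, so 922683.26 m^2 = 922683.26 / 10000 = 92.268326 hectare ≈ 92.27 hectare (4 s.f.).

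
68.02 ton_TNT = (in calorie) 6.802e+10. Check: 1 ton_TNT = 4.184e+09 J, so 68.02 ton_TNT = 68.02 * 4.184e+09 = 2.8459568e+11 J. 1 calorie = 4.184 J, so 2.8459568e+11 J = 2.8459568e+11 / 4.184 = 6.802e+10 calorie.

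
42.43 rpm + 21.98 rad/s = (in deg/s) 1 rpm = 0.10471976 rad/s, so 42.43 rpm = 42.43 * 0.10471976 = 4.4432592 rad/s. 21.98 rad/s is already in rad/s. Sum: 4.4432592 + 21.98 = 26.423259 rad/s. 1 deg/s = 0.017453293 rad/s, so 26.423259 rad/s = 26.423259 / 0.017453293 = 1513.9412 deg/s ≈ 1514 deg/s (4 s.f.). Final answer: 1514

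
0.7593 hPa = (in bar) 1 hPa = 100 Pa, so 0.7593 hPa = 0.7593 * 100 = 75.93 Pa. 1 bar = 100000 Pa, so 75.93 Pa = 75.93 / 100000 = 0.0007593 bar. Final answer: 0.0007593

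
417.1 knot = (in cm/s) 1 knot = 0.51444444 m/s, so 417.1 knot = 417.1 * 0.51444444 = 214.57478 m/s. 1 cm/s = 0.01 m/s, so 214.57478 m/s = 214.57478 / 0.01 = 21457.478 cm/s ≈ 2.146e+04 cm/s (4 s.f.). Final answer: 2.146e+04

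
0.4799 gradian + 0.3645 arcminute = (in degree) 1 gradian = 0.015707963 rad, so 0.4799 gradian = 0.4799 * 0.015707963 = 0.0075382516 rad. 1 arcminute = 0.00029088821 rad, so 0.3645 arcminute = 0.3645 * 0.00029088821 = 0.00010602875 rad. Sum: 0.0075382516 + 0.00010602875 = 0.0076442803 rad. 1 degree = 0.017453293 rad, so 0.0076442803 rad = 0.0076442803 / 0.017453293 = 0.437985 degree ≈ 0.438 degree (4 s.f.). Final answer: 0.438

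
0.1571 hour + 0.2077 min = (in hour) 0.1606. Check: 1 hour = 3600 s, so 0.1571 hour = 0.1571 * 3600 = 565.56 s. 1 min = 60 s, so 0.2077 min = 0.2077 * 60 = 12.462 s. Sum: 565.56 + 12.462 = 578.022 s. 1 hour = 3600 s, so 578.022 s = 578.022 / 3600 = 0.16056167 hour ≈ 0.1606 hour (4 s.f.).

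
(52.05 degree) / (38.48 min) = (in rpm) 1 degree = 0.017453293 rad, so 52.05 degree = 52.05 * 0.017453293 = 0.90844388 rad. 1 min = 60 s, so 38.48 min = 38.48 * 60 = 2308.8 s. Combine: 0.90844388 rad / 2308.8 s = 0.00039347015 rad/s. 1 rpm = 0.10471976 rad/s, so 0.00039347015 rad/s = 0.00039347015 / 0.10471976 = 0.0037573631 rpm ≈ 0.003757 rpm (4 s.f.). Final answer: 0.003757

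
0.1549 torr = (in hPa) 0.2065. Check: 1 torr = 133.32237 Pa, so 0.1549 torr = 0.1549 * 133.32237 = 20.651635 Pa. 1 hPa = 100 Pa, so 20.651635 Pa = 20.651635 / 100 = 0.20651635 hPa ≈ 0.2065 hPa (4 s.f.).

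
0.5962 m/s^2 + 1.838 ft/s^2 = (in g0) 0.1179. Check: 0.5962 m/s^2 is already in m/s^2. 1 ft/s^2 = 0.3048 m/s^2, so 1.838 ft/s^2 = 1.838 * 0.3048 = 0.5602224 m/s^2. Sum: 0.5962 + 0.5602224 = 1.1564224 m/s^2. 1 g0 = 9.80665 m/s^2, so 1.1564224 m/s^2 = 1.1564224 / 9.80665 = 0.11792227 g0 ≈ 0.1179 g0 (4 s.f.).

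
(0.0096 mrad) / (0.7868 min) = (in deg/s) 1.165e-05. Check: 1 mrad = 0.001 rad, so 0.0096 mrad = 0.0096 * 0.001 = 9.6e-06 rad. 1 min = 60 s, so 0.7868 min = 0.7868 * 60 = 47.208 s. Combine: 9.6e-06 rad / 47.208 s = 2.0335536e-07 rad/s. 1 deg/s = 0.017453293 rad/s, so 2.0335536e-07 rad/s = 2.0335536e-07 / 0.017453293 = 1.1651404e-05 deg/s ≈ 1.165e-05 deg/s (4 s.f.).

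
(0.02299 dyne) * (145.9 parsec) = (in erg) 1 dyne = 1e-05 N, so 0.02299 dyne = 0.02299 * 1e-05 = 2.299e-07 N. 1 parsec = 3.0856776e+16 m, so 145.9 parsec = 145.9 * 3.0856776e+16 = 4.5020036e+18 m. Combine: 2.299e-07 N * 4.5020036e+18 m = 1.0350106e+12 J. 1 erg = 1e-07 J, so 1.0350106e+12 J = 1.0350106e+12 / 1e-07 = 1.0350106e+19 erg ≈ 1.035e+19 erg (4 s.f.). Final answer: 1.035e+19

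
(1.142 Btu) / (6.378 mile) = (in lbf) 1 Btu = 1055.0559 J, so 1.142 Btu = 1.142 * 1055.0559 = 1204.8738 J. 1 mile = 1609.344 m, so 6.378 mile = 6.378 * 1609.344 = 10264.396 m. Combine: 1204.8738 J / 10264.396 m = 0.1173838 N. 1 lbf = 4.4482216 N, so 0.1173838 N = 0.1173838 / 4.4482216 = 0.026388927 lbf ≈ 0.02639 lbf (4 s.f.). Final answer: 0.02639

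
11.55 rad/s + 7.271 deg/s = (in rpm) 111.5. Check: 11.55 rad/s is already in rad/s. 1 deg/s = 0.017453293 rad/s, so 7.271 deg/s = 7.271 * 0.017453293 = 0.12690289 rad/s. Sum: 11.55 + 0.12690289 = 11.676903 rad/s. 1 rpm = 0.10471976 rad/s, so 11.676903 rad/s = 11.676903 / 0.10471976 = 111.50621 rpm ≈ 111.5 rpm (4 s.f.).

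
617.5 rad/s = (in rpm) 5897. Check: 1 rpm = 0.10471976 rad/s, so 617.5 rad/s = 617.5 / 0.10471976 = 5896.6906 rpm ≈ 5897 rpm (4 s.f.).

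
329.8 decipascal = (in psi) 0.004783. Check: 1 decipascal = 0.1 Pa, so 329.8 decipascal = 329.8 * 0.1 = 32.98 Pa. 1 psi = 6894.7573 Pa, so 32.98 Pa = 32.98 / 6894.7573 = 0.0047833446 psi ≈ 0.004783 psi (4 s.f.).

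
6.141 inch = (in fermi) 1.56e+14. Check: 1 inch = 0.0254 m, so 6.141 inch = 6.141 * 0.0254 = 0.1559814 m. 1 fermi = 1e-15 m, so 0.1559814 m = 0.1559814 / 1e-15 = 1.559814e+14 fermi ≈ 1.56e+14 fermi (4 s.f.).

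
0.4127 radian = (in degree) 23.65. Check: 0.4127 radian = 0.4127 rad. 1 degree = 0.017453293 rad, so 0.4127 rad = 0.4127 / 0.017453293 = 23.645968 degree ≈ 23.65 degree (4 s.f.).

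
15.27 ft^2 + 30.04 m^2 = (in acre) 0.007774. Check: 1 ft^2 = 0.09290304 m^2, so 15.27 ft^2 = 15.27 * 0.09290304 = 1.4186294 m^2. 30.04 m^2 is already in m^2. Sum: 1.4186294 + 30.04 = 31.458629 m^2. 1 acre = 4046.8564 m^2, so 31.458629 m^2 = 31.458629 / 4046.8564 = 0.0077735966 acre ≈ 0.007774 acre (4 s.f.).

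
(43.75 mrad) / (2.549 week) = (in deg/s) 1 mrad = 0.001 rad, so 43.75 mrad = 43.75 * 0.001 = 0.04375 rad. 1 week = 604800 s, so 2.549 week = 2.549 * 604800 = 1541635.2 s. Combine: 0.04375 rad / 1541635.2 s = 2.8378958e-08 rad/s. 1 deg/s = 0.017453293 rad/s, so 2.8378958e-08 rad/s = 2.8378958e-08 / 0.017453293 = 1.6259945e-06 deg/s ≈ 1.626e-06 deg/s (4 s.f.). Final answer: 1.626e-06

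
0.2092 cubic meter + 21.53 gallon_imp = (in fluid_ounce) 1.038e+04. Check: 0.2092 cubic meter = 0.2092 m^3. 1 gallon_imp = 0.00454609 m^3, so 21.53 gallon_imp = 21.53 * 0.00454609 = 0.097877318 m^3. Sum: 0.2092 + 0.097877318 = 0.30707732 m^3. 1 fluid_ounce = 2.957353e-05 m^3, so 0.30707732 m^3 = 0.30707732 / 2.957353e-05 = 10383.519 fluid_ounce ≈ 1.038e+04 fluid_ounce (4 s.f.).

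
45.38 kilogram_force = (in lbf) 1 kilogram_force = 9.80665 N, so 45.38 kilogram_force = 45.38 * 9.80665 = 445.02578 N. 1 lbf = 4.4482216 N, so 445.02578 N = 445.02578 / 4.4482216 = 100.04577 lbf ≈ 100 lbf (4 s.f.). Final answer: 100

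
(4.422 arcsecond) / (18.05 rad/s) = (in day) 1 arcsecond = 4.8481368e-06 rad, so 4.422 arcsecond = 4.422 * 4.8481368e-06 = 2.1438461e-05 rad. 18.05 rad/s is already in rad/s. Combine: 2.1438461e-05 rad / 18.05 rad/s = 1.1877264e-06 s. 1 day = 86400 s, so 1.1877264e-06 s = 1.1877264e-06 / 86400 = 1.3746833e-11 day ≈ 1.375e-11 day (4 s.f.). Final answer: 1.375e-11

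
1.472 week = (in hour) 1 week = 604800 s, so 1.472 week = 1.472 * 604800 = 890265.6 s. 1 hour = 3600 s, so 890265.6 s = 890265.6 / 3600 = 247.296 hour ≈ 247.3 hour (4 s.f.). Final answer: 247.3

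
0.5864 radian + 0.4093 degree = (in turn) 0.09447. Check: 0.5864 radian = 0.5864 rad. 1 degree = 0.017453293 rad, so 0.4093 degree = 0.4093 * 0.017453293 = 0.0071436326 rad. Sum: 0.5864 + 0.0071436326 = 0.59354363 rad. 1 turn = 6.2831853 rad, so 0.59354363 rad = 0.59354363 / 6.2831853 = 0.094465403 turn ≈ 0.09447 turn (4 s.f.).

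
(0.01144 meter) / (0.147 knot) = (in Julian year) 0.01144 meter = 0.01144 m. 1 knot = 0.51444444 m/s, so 0.147 knot = 0.147 * 0.51444444 = 0.075623333 m/s. Combine: 0.01144 m / 0.075623333 m/s = 0.15127606 s. 1 Julian year = 31557600 s, so 0.15127606 s = 0.15127606 / 31557600 = 4.7936491e-09 Julian year ≈ 4.794e-09 Julian year (4 s.f.). Final answer: 4.794e-09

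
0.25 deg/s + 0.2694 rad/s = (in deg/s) 15.69. Check: 1 deg/s = 0.017453293 rad/s, so 0.25 deg/s = 0.25 * 0.017453293 = 0.0043633231 rad/s. 0.2694 rad/s is already in rad/s. Sum: 0.0043633231 + 0.2694 = 0.27376332 rad/s. 1 deg/s = 0.017453293 rad/s, so 0.27376332 rad/s = 0.27376332 / 0.017453293 = 15.685483 deg/s ≈ 15.69 deg/s (4 s.f.).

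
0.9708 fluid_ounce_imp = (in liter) 1 fluid_ounce_imp = 2.8413063e-05 m^3, so 0.9708 fluid_ounce_imp = 0.9708 * 2.8413063e-05 = 2.7583401e-05 m^3. 1 liter = 0.001 m^3, so 2.7583401e-05 m^3 = 2.7583401e-05 / 0.001 = 0.027583401 liter ≈ 0.02758 liter (4 s.f.). Final answer: 0.02758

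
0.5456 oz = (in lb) 1 oz = 0.028349523 kg, so 0.5456 oz = 0.5456 * 0.028349523 = 0.0154675 kg. 1 lb = 0.45359237 kg, so 0.0154675 kg = 0.0154675 / 0.45359237 = 0.0341 lb. Final answer: 0.0341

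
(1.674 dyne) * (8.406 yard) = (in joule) 0.0001287. Check: 1 dyne = 1e-05 N, so 1.674 dyne = 1.674 * 1e-05 = 1.674e-05 N. 1 yard = 0.9144 m, so 8.406 yard = 8.406 * 0.9144 = 7.6864464 m. Combine: 1.674e-05 N * 7.6864464 m = 0.00012867111 J. 0.00012867111 J = 0.00012867111 joule ≈ 0.0001287 joule (4 s.f.).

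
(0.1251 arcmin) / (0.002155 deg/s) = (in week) 1 arcmin = 0.00029088821 rad, so 0.1251 arcmin = 0.1251 * 0.00029088821 = 3.6390115e-05 rad. 1 deg/s = 0.017453293 rad/s, so 0.002155 deg/s = 0.002155 * 0.017453293 = 3.7611845e-05 rad/s. Combine: 3.6390115e-05 rad / 3.7611845e-05 rad/s = 0.9675174 s. 1 week = 604800 s, so 0.9675174 s = 0.9675174 / 604800 = 1.5997312e-06 week ≈ 1.6e-06 week (4 s.f.). Final answer: 1.6e-06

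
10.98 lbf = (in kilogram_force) 4.98. Check: 1 lbf = 4.4482216 N, so 10.98 lbf = 10.98 * 4.4482216 = 48.841473 N. 1 kilogram_force = 9.80665 N, so 48.841473 N = 48.841473 / 9.80665 = 4.9804442 kilogram_force ≈ 4.98 kilogram_force (4 s.f.).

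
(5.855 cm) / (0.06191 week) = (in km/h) 5.629e-06. Check: 1 cm = 0.01 m, so 5.855 cm = 5.855 * 0.01 = 0.05855 m. 1 week = 604800 s, so 0.06191 week = 0.06191 * 604800 = 37443.168 s. Combine: 0.05855 m / 37443.168 s = 1.5637032e-06 m/s. 1 km/h = 0.27777778 m/s, so 1.5637032e-06 m/s = 1.5637032e-06 / 0.27777778 = 5.6293314e-06 km/h ≈ 5.629e-06 km/h (4 s.f.).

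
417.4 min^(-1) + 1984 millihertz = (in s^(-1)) 8.941. Check: 1 min^(-1) = 0.016666667 Hz, so 417.4 min^(-1) = 417.4 * 0.016666667 = 6.9566667 Hz. 1 millihertz = 0.001 Hz, so 1984 millihertz = 1984 * 0.001 = 1.984 Hz. Sum: 6.9566667 + 1.984 = 8.9406667 Hz. 8.9406667 Hz = 8.9406667 s^(-1) ≈ 8.941 s^(-1) (4 s.f.).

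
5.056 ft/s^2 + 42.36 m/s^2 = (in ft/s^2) 144. Check: 1 ft/s^2 = 0.3048 m/s^2, so 5.056 ft/s^2 = 5.056 * 0.3048 = 1.5410688 m/s^2. 42.36 m/s^2 is already in m/s^2. Sum: 1.5410688 + 42.36 = 43.901069 m/s^2. 1 ft/s^2 = 0.3048 m/s^2, so 43.901069 m/s^2 = 43.901069 / 0.3048 = 144.03238 ft/s^2 ≈ 144 ft/s^2 (4 s.f.).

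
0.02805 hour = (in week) 1 hour = 3600 s, so 0.02805 hour = 0.02805 * 3600 = 100.98 s. 1 week = 604800 s, so 100.98 s = 100.98 / 604800 = 0.00016696429 week ≈ 0.000167 week (4 s.f.). Final answer: 0.000167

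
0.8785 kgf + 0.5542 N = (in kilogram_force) 0.935. Check: 1 kgf = 9.80665 N, so 0.8785 kgf = 0.8785 * 9.80665 = 8.615142 N. 0.5542 N is already in N. Sum: 8.615142 + 0.5542 = 9.169342 N. 1 kilogram_force = 9.80665 N, so 9.169342 N = 9.169342 / 9.80665 = 0.93501267 kilogram_force ≈ 0.935 kilogram_force (4 s.f.).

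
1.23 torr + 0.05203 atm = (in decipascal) 5.436e+04. Check: 1 torr = 133.32237 Pa, so 1.23 torr = 1.23 * 133.32237 = 163.98651 Pa. 1 atm = 101325 Pa, so 0.05203 atm = 0.05203 * 101325 = 5271.9397 Pa. Sum: 163.98651 + 5271.9397 = 5435.9263 Pa. 1 decipascal = 0.1 Pa, so 5435.9263 Pa = 5435.9263 / 0.1 = 54359.263 decipascal ≈ 5.436e+04 decipascal (4 s.f.).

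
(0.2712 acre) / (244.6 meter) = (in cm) 1 acre = 4046.8564 m^2, so 0.2712 acre = 0.2712 * 4046.8564 = 1097.5075 m^2. 244.6 meter = 244.6 m. Combine: 1097.5075 m^2 / 244.6 m = 4.4869479 m. 1 cm = 0.01 m, so 4.4869479 m = 4.4869479 / 0.01 = 448.69479 cm ≈ 448.7 cm (4 s.f.). Final answer: 448.7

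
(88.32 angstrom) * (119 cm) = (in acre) 2.597e-12. Check: 1 angstrom = 1e-10 m, so 88.32 angstrom = 88.32 * 1e-10 = 8.832e-09 m. 1 cm = 0.01 m, so 119 cm = 119 * 0.01 = 1.19 m. Combine: 8.832e-09 m * 1.19 m = 1.051008e-08 m^2. 1 acre = 4046.8564 m^2, so 1.051008e-08 m^2 = 1.051008e-08 / 4046.8564 = 2.5970973e-12 acre ≈ 2.597e-12 acre (4 s.f.).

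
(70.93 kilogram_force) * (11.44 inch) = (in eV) 1 kilogram_force = 9.80665 N, so 70.93 kilogram_force = 70.93 * 9.80665 = 695.58568 N. 1 inch = 0.0254 m, so 11.44 inch = 11.44 * 0.0254 = 0.290576 m. Combine: 695.58568 N * 0.290576 m = 202.12051 J. 1 eV = 1.6021766e-19 J, so 202.12051 J = 202.12051 / 1.6021766e-19 = 1.261537e+21 eV ≈ 1.262e+21 eV (4 s.f.). Final answer: 1.262e+21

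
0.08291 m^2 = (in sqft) 0.8924. Check: 1 sqft = 0.09290304 m^2, so 0.08291 m^2 = 0.08291 / 0.09290304 = 0.89243581 sqft ≈ 0.8924 sqft (4 s.f.).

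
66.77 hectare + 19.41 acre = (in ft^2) 8.033e+06. Check: 1 hectare = 10000 m^2, so 66.77 hectare = 66.77 * 10000 = 667700 m^2. 1 acre = 4046.8564 m^2, so 19.41 acre = 19.41 * 4046.8564 = 78549.483 m^2. Sum: 667700 + 78549.483 = 746249.48 m^2. 1 ft^2 = 0.09290304 m^2, so 746249.48 m^2 = 746249.48 / 0.09290304 = 8032562.6 ft^2 ≈ 8.033e+06 ft^2 (4 s.f.).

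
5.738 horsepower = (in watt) 1 horsepower = 745.69987 W, so 5.738 horsepower = 5.738 * 745.69987 = 4278.8259 W. 4278.8259 W = 4278.8259 watt ≈ 4279 watt (4 s.f.). Final answer: 4279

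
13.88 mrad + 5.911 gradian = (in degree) 1 mrad = 0.001 rad, so 13.88 mrad = 13.88 * 0.001 = 0.01388 rad. 1 gradian = 0.015707963 rad, so 5.911 gradian = 5.911 * 0.015707963 = 0.092849771 rad. Sum: 0.01388 + 0.092849771 = 0.10672977 rad. 1 degree = 0.017453293 rad, so 0.10672977 rad = 0.10672977 / 0.017453293 = 6.1151654 degree ≈ 6.115 degree (4 s.f.). Final answer: 6.115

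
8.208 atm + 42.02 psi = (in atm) 11.07. Check: 1 atm = 101325 Pa, so 8.208 atm = 8.208 * 101325 = 831675.6 Pa. 1 psi = 6894.7573 Pa, so 42.02 psi = 42.02 * 6894.7573 = 289717.7 Pa. Sum: 831675.6 + 289717.7 = 1121393.3 Pa. 1 atm = 101325 Pa, so 1121393.3 Pa = 1121393.3 / 101325 = 11.067291 atm ≈ 11.07 atm (4 s.f.).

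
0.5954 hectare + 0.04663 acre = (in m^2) 1 hectare = 10000 m^2, so 0.5954 hectare = 0.5954 * 10000 = 5954 m^2. 1 acre = 4046.8564 m^2, so 0.04663 acre = 0.04663 * 4046.8564 = 188.70491 m^2. Sum: 5954 + 188.70491 = 6142.7049 m^2. Result: 6142.7049 m^2 ≈ 6143 m^2 (4 s.f.). Final answer: 6143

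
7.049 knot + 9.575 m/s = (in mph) 1 knot = 0.51444444 m/s, so 7.049 knot = 7.049 * 0.51444444 = 3.6263189 m/s. 9.575 m/s is already in m/s. Sum: 3.6263189 + 9.575 = 13.201319 m/s. 1 mph = 0.44704 m/s, so 13.201319 m/s = 13.201319 / 0.44704 = 29.530509 mph ≈ 29.53 mph (4 s.f.). Final answer: 29.53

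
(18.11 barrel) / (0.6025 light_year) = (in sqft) 1 barrel = 0.15898729 m^3, so 18.11 barrel = 18.11 * 0.15898729 = 2.8792599 m^3. 1 light_year = 9.4607305e+15 m, so 0.6025 light_year = 0.6025 * 9.4607305e+15 = 5.7000901e+15 m. Combine: 2.8792599 m^3 / 5.7000901e+15 m = 5.0512533e-16 m^2. 1 sqft = 0.09290304 m^2, so 5.0512533e-16 m^2 = 5.0512533e-16 / 0.09290304 = 5.4371238e-15 sqft ≈ 5.437e-15 sqft (4 s.f.). Final answer: 5.437e-15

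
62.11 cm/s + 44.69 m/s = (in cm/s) 4531. Check: 1 cm/s = 0.01 m/s, so 62.11 cm/s = 62.11 * 0.01 = 0.6211 m/s. 44.69 m/s is already in m/s. Sum: 0.6211 + 44.69 = 45.3111 m/s. 1 cm/s = 0.01 m/s, so 45.3111 m/s = 45.3111 / 0.01 = 4531.11 cm/s ≈ 4531 cm/s (4 s.f.).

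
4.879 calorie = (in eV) 1 calorie = 4.184 J, so 4.879 calorie = 4.879 * 4.184 = 20.413736 J. 1 eV = 1.6021766e-19 J, so 20.413736 J = 20.413736 / 1.6021766e-19 = 1.2741252e+20 eV ≈ 1.274e+20 eV (4 s.f.). Final answer: 1.274e+20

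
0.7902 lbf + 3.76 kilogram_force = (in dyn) 1 lbf = 4.4482216 N, so 0.7902 lbf = 0.7902 * 4.4482216 = 3.5149847 N. 1 kilogram_force = 9.80665 N, so 3.76 kilogram_force = 3.76 * 9.80665 = 36.873004 N. Sum: 3.5149847 + 36.873004 = 40.387989 N. 1 dyn = 1e-05 N, so 40.387989 N = 40.387989 / 1e-05 = 4038798.9 dyn ≈ 4.039e+06 dyn (4 s.f.). Final answer: 4.039e+06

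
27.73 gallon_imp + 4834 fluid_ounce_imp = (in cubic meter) 0.2634. Check: 1 gallon_imp = 0.00454609 m^3, so 27.73 gallon_imp = 27.73 * 0.00454609 = 0.12606308 m^3. 1 fluid_ounce_imp = 2.8413063e-05 m^3, so 4834 fluid_ounce_imp = 4834 * 2.8413063e-05 = 0.13734874 m^3. Sum: 0.12606308 + 0.13734874 = 0.26341182 m^3. 0.26341182 m^3 = 0.26341182 cubic meter ≈ 0.2634 cubic meter (4 s.f.).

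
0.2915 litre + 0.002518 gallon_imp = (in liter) 0.3029. Check: 1 litre = 0.001 m^3, so 0.2915 litre = 0.2915 * 0.001 = 0.0002915 m^3. 1 gallon_imp = 0.00454609 m^3, so 0.002518 gallon_imp = 0.002518 * 0.00454609 = 1.1447055e-05 m^3. Sum: 0.0002915 + 1.1447055e-05 = 0.00030294705 m^3. 1 liter = 0.001 m^3, so 0.00030294705 m^3 = 0.00030294705 / 0.001 = 0.30294705 liter ≈ 0.3029 liter (4 s.f.).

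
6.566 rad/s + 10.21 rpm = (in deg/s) 437.5. Check: 6.566 rad/s is already in rad/s. 1 rpm = 0.10471976 rad/s, so 10.21 rpm = 10.21 * 0.10471976 = 1.0691887 rad/s. Sum: 6.566 + 1.0691887 = 7.6351887 rad/s. 1 deg/s = 0.017453293 rad/s, so 7.6351887 rad/s = 7.6351887 / 0.017453293 = 437.46409 deg/s ≈ 437.5 deg/s (4 s.f.).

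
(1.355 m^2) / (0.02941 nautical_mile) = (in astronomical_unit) 1.663e-13. Check: 1.355 m^2 is already in m^2. 1 nautical_mile = 1852 m, so 0.02941 nautical_mile = 0.02941 * 1852 = 54.46732 m. Combine: 1.355 m^2 / 54.46732 m = 0.024877303 m. 1 astronomical_unit = 1.4959787e+11 m, so 0.024877303 m = 0.024877303 / 1.4959787e+11 = 1.662945e-13 astronomical_unit ≈ 1.663e-13 astronomical_unit (4 s.f.).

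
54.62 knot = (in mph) 1 knot = 0.51444444 m/s, so 54.62 knot = 54.62 * 0.51444444 = 28.098956 m/s. 1 mph = 0.44704 m/s, so 28.098956 m/s = 28.098956 / 0.44704 = 62.855573 mph ≈ 62.86 mph (4 s.f.). Final answer: 62.86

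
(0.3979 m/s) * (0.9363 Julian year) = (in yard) 1.286e+07. Check: 0.3979 m/s is already in m/s. 1 Julian year = 31557600 s, so 0.9363 Julian year = 0.9363 * 31557600 = 29547381 s. Combine: 0.3979 m/s * 29547381 s = 11756903 m. 1 yard = 0.9144 m, so 11756903 m = 11756903 / 0.9144 = 12857505 yard ≈ 1.286e+07 yard (4 s.f.).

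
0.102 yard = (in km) 1 yard = 0.9144 m, so 0.102 yard = 0.102 * 0.9144 = 0.0932688 m. 1 km = 1000 m, so 0.0932688 m = 0.0932688 / 1000 = 9.32688e-05 km ≈ 9.327e-05 km (4 s.f.). Final answer: 9.327e-05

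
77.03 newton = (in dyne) 7.703e+06. Check: 77.03 newton = 77.03 N. 1 dyne = 1e-05 N, so 77.03 N = 77.03 / 1e-05 = 7703000 dyne ≈ 7.703e+06 dyne (4 s.f.).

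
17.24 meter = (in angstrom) 17.24 meter = 17.24 m. 1 angstrom = 1e-10 m, so 17.24 m = 17.24 / 1e-10 = 1.724e+11 angstrom. Final answer: 1.724e+11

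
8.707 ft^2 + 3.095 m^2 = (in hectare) 1 ft^2 = 0.09290304 m^2, so 8.707 ft^2 = 8.707 * 0.09290304 = 0.80890677 m^2. 3.095 m^2 is already in m^2. Sum: 0.80890677 + 3.095 = 3.9039068 m^2. 1 hectare = 10000 m^2, so 3.9039068 m^2 = 3.9039068 / 10000 = 0.00039039068 hectare ≈ 0.0003904 hectare (4 s.f.). Final answer: 0.0003904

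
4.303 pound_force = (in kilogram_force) 1 pound_force = 4.4482216 N, so 4.303 pound_force = 4.303 * 4.4482216 = 19.140698 N. 1 kilogram_force = 9.80665 N, so 19.140698 N = 19.140698 / 9.80665 = 1.951808 kilogram_force ≈ 1.952 kilogram_force (4 s.f.). Final answer: 1.952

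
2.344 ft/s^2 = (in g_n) 0.07285. Check: 1 ft/s^2 = 0.3048 m/s^2, so 2.344 ft/s^2 = 2.344 * 0.3048 = 0.7144512 m/s^2. 1 g_n = 9.80665 m/s^2, so 0.7144512 m/s^2 = 0.7144512 / 9.80665 = 0.072853747 g_n ≈ 0.07285 g_n (4 s.f.).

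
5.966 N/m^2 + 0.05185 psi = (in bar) 0.003635. Check: 5.966 N/m^2 = 5.966 Pa. 1 psi = 6894.7573 Pa, so 0.05185 psi = 0.05185 * 6894.7573 = 357.49317 Pa. Sum: 5.966 + 357.49317 = 363.45917 Pa. 1 bar = 100000 Pa, so 363.45917 Pa = 363.45917 / 100000 = 0.0036345917 bar ≈ 0.003635 bar (4 s.f.).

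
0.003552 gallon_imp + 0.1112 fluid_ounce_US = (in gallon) 0.005135. Check: 1 gallon_imp = 0.00454609 m^3, so 0.003552 gallon_imp = 0.003552 * 0.00454609 = 1.6147712e-05 m^3. 1 fluid_ounce_US = 2.957353e-05 m^3, so 0.1112 fluid_ounce_US = 0.1112 * 2.957353e-05 = 3.2885765e-06 m^3. Sum: 1.6147712e-05 + 3.2885765e-06 = 1.9436288e-05 m^3. 1 gallon = 0.0037854118 m^3, so 1.9436288e-05 m^3 = 1.9436288e-05 / 0.0037854118 = 0.0051345241 gallon ≈ 0.005135 gallon (4 s.f.).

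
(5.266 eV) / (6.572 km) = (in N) 1.284e-22. Check: 1 eV = 1.6021766e-19 J, so 5.266 eV = 5.266 * 1.6021766e-19 = 8.4370622e-19 J. 1 km = 1000 m, so 6.572 km = 6.572 * 1000 = 6572 m. Combine: 8.4370622e-19 J / 6572 m = 1.2837891e-22 N. Result: 1.2837891e-22 N ≈ 1.284e-22 N (4 s.f.).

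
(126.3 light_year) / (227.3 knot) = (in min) 1 light_year = 9.4607305e+15 m, so 126.3 light_year = 126.3 * 9.4607305e+15 = 1.1948903e+18 m. 1 knot = 0.51444444 m/s, so 227.3 knot = 227.3 * 0.51444444 = 116.93322 m/s. Combine: 1.1948903e+18 m / 116.93322 m/s = 1.021857e+16 s. 1 min = 60 s, so 1.021857e+16 s = 1.021857e+16 / 60 = 1.7030949e+14 min ≈ 1.703e+14 min (4 s.f.). Final answer: 1.703e+14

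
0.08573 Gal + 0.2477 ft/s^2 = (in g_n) 0.007786. Check: 1 Gal = 0.01 m/s^2, so 0.08573 Gal = 0.08573 * 0.01 = 0.0008573 m/s^2. 1 ft/s^2 = 0.3048 m/s^2, so 0.2477 ft/s^2 = 0.2477 * 0.3048 = 0.07549896 m/s^2. Sum: 0.0008573 + 0.07549896 = 0.07635626 m/s^2. 1 g_n = 9.80665 m/s^2, so 0.07635626 m/s^2 = 0.07635626 / 9.80665 = 0.0077861716 g_n ≈ 0.007786 g_n (4 s.f.).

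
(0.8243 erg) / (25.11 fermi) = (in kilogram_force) 3.347e+05. Check: 1 erg = 1e-07 J, so 0.8243 erg = 0.8243 * 1e-07 = 8.243e-08 J. 1 fermi = 1e-15 m, so 25.11 fermi = 25.11 * 1e-15 = 2.511e-14 m. Combine: 8.243e-08 J / 2.511e-14 m = 3282755.9 N. 1 kilogram_force = 9.80665 N, so 3282755.9 N = 3282755.9 / 9.80665 = 334747.94 kilogram_force ≈ 3.347e+05 kilogram_force (4 s.f.).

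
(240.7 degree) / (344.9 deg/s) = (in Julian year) 1 degree = 0.017453293 rad, so 240.7 degree = 240.7 * 0.017453293 = 4.2010075 rad. 1 deg/s = 0.017453293 rad/s, so 344.9 deg/s = 344.9 * 0.017453293 = 6.0196406 rad/s. Combine: 4.2010075 rad / 6.0196406 rad/s = 0.69788344 s. 1 Julian year = 31557600 s, so 0.69788344 s = 0.69788344 / 31557600 = 2.2114592e-08 Julian year ≈ 2.211e-08 Julian year (4 s.f.). Final answer: 2.211e-08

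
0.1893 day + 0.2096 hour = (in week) 0.02829. Check: 1 day = 86400 s, so 0.1893 day = 0.1893 * 86400 = 16355.52 s. 1 hour = 3600 s, so 0.2096 hour = 0.2096 * 3600 = 754.56 s. Sum: 16355.52 + 754.56 = 17110.08 s. 1 week = 604800 s, so 17110.08 s = 17110.08 / 604800 = 0.028290476 week ≈ 0.02829 week (4 s.f.).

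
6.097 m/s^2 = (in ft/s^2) 20. Check: 1 ft/s^2 = 0.3048 m/s^2, so 6.097 m/s^2 = 6.097 / 0.3048 = 20.003281 ft/s^2 ≈ 20 ft/s^2 (4 s.f.).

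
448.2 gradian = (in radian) 7.04. Check: 1 gradian = 0.015707963 rad, so 448.2 gradian = 448.2 * 0.015707963 = 7.0403091 rad. 7.0403091 rad = 7.0403091 radian ≈ 7.04 radian (4 s.f.).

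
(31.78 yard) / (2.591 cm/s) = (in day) 0.01298. Check: 1 yard = 0.9144 m, so 31.78 yard = 31.78 * 0.9144 = 29.059632 m. 1 cm/s = 0.01 m/s, so 2.591 cm/s = 2.591 * 0.01 = 0.02591 m/s. Combine: 29.059632 m / 0.02591 m/s = 1121.5605 s. 1 day = 86400 s, so 1121.5605 s = 1121.5605 / 86400 = 0.012981024 day ≈ 0.01298 day (4 s.f.).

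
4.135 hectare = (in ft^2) 4.451e+05. Check: 1 hectare = 10000 m^2, so 4.135 hectare = 4.135 * 10000 = 41350 m^2. 1 ft^2 = 0.09290304 m^2, so 41350 m^2 = 41350 / 0.09290304 = 445087.7 ft^2 ≈ 4.451e+05 ft^2 (4 s.f.).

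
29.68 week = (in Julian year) 1 week = 604800 s, so 29.68 week = 29.68 * 604800 = 17950464 s. 1 Julian year = 31557600 s, so 17950464 s = 17950464 / 31557600 = 0.56881588 Julian year ≈ 0.5688 Julian year (4 s.f.). Final answer: 0.5688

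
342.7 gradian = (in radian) 1 gradian = 0.015707963 rad, so 342.7 gradian = 342.7 * 0.015707963 = 5.383119 rad. 5.383119 rad = 5.383119 radian ≈ 5.383 radian (4 s.f.). Final answer: 5.383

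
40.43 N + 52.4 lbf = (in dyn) 40.43 N is already in N. 1 lbf = 4.4482216 N, so 52.4 lbf = 52.4 * 4.4482216 = 233.08681 N. Sum: 40.43 + 233.08681 = 273.51681 N. 1 dyn = 1e-05 N, so 273.51681 N = 273.51681 / 1e-05 = 27351681 dyn ≈ 2.735e+07 dyn (4 s.f.). Final answer: 2.735e+07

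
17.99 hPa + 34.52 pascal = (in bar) 0.01834. Check: 1 hPa = 100 Pa, so 17.99 hPa = 17.99 * 100 = 1799 Pa. 34.52 pascal = 34.52 Pa. Sum: 1799 + 34.52 = 1833.52 Pa. 1 bar = 100000 Pa, so 1833.52 Pa = 1833.52 / 100000 = 0.0183352 bar ≈ 0.01834 bar (4 s.f.).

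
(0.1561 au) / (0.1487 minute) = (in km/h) 1 au = 1.4959787e+11 m, so 0.1561 au = 0.1561 * 1.4959787e+11 = 2.3352228e+10 m. 1 minute = 60 s, so 0.1487 minute = 0.1487 * 60 = 8.922 s. Combine: 2.3352228e+10 m / 8.922 s = 2.6173759e+09 m/s. 1 km/h = 0.27777778 m/s, so 2.6173759e+09 m/s = 2.6173759e+09 / 0.27777778 = 9.4225532e+09 km/h ≈ 9.423e+09 km/h (4 s.f.). Final answer: 9.423e+09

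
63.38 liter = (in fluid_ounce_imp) 2231. Check: 1 liter = 0.001 m^3, so 63.38 liter = 63.38 * 0.001 = 0.06338 m^3. 1 fluid_ounce_imp = 2.8413063e-05 m^3, so 0.06338 m^3 = 0.06338 / 2.8413063e-05 = 2230.6642 fluid_ounce_imp ≈ 2231 fluid_ounce_imp (4 s.f.).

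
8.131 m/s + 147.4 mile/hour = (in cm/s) 7402. Check: 8.131 m/s is already in m/s. 1 mile/hour = 0.44704 m/s, so 147.4 mile/hour = 147.4 * 0.44704 = 65.893696 m/s. Sum: 8.131 + 65.893696 = 74.024696 m/s. 1 cm/s = 0.01 m/s, so 74.024696 m/s = 74.024696 / 0.01 = 7402.4696 cm/s ≈ 7402 cm/s (4 s.f.).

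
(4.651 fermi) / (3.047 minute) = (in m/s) 1 fermi = 1e-15 m, so 4.651 fermi = 4.651 * 1e-15 = 4.651e-15 m. 1 minute = 60 s, so 3.047 minute = 3.047 * 60 = 182.82 s. Combine: 4.651e-15 m / 182.82 s = 2.5440324e-17 m/s. Result: 2.5440324e-17 m/s ≈ 2.544e-17 m/s (4 s.f.). Final answer: 2.544e-17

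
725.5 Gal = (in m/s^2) 1 Gal = 0.01 m/s^2, so 725.5 Gal = 725.5 * 0.01 = 7.255 m/s^2. Result: 7.255 m/s^2. Final answer: 7.255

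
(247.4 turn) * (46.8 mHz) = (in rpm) 694.7. Check: 1 turn = 6.2831853 rad, so 247.4 turn = 247.4 * 6.2831853 = 1554.46 rad. 1 mHz = 0.001 Hz, so 46.8 mHz = 46.8 * 0.001 = 0.0468 Hz. Combine: 1554.46 rad * 0.0468 Hz = 72.74873 rad/s. 1 rpm = 0.10471976 rad/s, so 72.74873 rad/s = 72.74873 / 0.10471976 = 694.6992 rpm ≈ 694.7 rpm (4 s.f.).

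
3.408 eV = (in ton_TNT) 1.305e-28. Check: 1 eV = 1.6021766e-19 J, so 3.408 eV = 3.408 * 1.6021766e-19 = 5.460218e-19 J. 1 ton_TNT = 4.184e+09 J, so 5.460218e-19 J = 5.460218e-19 / 4.184e+09 = 1.3050234e-28 ton_TNT ≈ 1.305e-28 ton_TNT (4 s.f.).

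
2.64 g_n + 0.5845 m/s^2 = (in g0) 1 g_n = 9.80665 m/s^2, so 2.64 g_n = 2.64 * 9.80665 = 25.889556 m/s^2. 0.5845 m/s^2 is already in m/s^2. Sum: 25.889556 + 0.5845 = 26.474056 m/s^2. 1 g0 = 9.80665 m/s^2, so 26.474056 m/s^2 = 26.474056 / 9.80665 = 2.6996024 g0 ≈ 2.7 g0 (4 s.f.). Final answer: 2.7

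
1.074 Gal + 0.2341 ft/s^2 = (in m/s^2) 0.08209. Check: 1 Gal = 0.01 m/s^2, so 1.074 Gal = 1.074 * 0.01 = 0.01074 m/s^2. 1 ft/s^2 = 0.3048 m/s^2, so 0.2341 ft/s^2 = 0.2341 * 0.3048 = 0.07135368 m/s^2. Sum: 0.01074 + 0.07135368 = 0.08209368 m/s^2. Result: 0.08209368 m/s^2 ≈ 0.08209 m/s^2 (4 s.f.).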